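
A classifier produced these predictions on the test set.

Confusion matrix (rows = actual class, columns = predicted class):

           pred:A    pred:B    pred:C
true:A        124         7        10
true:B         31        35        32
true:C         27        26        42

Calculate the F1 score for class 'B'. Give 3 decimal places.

Take TP from the diagonal, FP from the rest of the 'B' prediction marginal, FN from the rest of the 'B' actual marginal.
F1 score = 2·TP/(2·TP+FP+FN).
B: TP=35, FP=7+26=33, FN=31+32=63 → 70/166 = 0.4217

0.422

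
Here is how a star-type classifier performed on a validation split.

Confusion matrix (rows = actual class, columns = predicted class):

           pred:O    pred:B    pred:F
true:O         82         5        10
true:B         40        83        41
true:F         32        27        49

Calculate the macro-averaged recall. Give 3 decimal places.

Per-class recall (TP/(TP+FN)):
  O: TP=82, FN=5+10=15 → 82/97 = 0.8454
  B: TP=83, FN=40+41=81 → 83/164 = 0.5061
  F: TP=49, FN=32+27=59 → 49/108 = 0.4537
Macro-recall = mean = (0.8454 + 0.5061 + 0.4537) / 3 = 0.602

0.602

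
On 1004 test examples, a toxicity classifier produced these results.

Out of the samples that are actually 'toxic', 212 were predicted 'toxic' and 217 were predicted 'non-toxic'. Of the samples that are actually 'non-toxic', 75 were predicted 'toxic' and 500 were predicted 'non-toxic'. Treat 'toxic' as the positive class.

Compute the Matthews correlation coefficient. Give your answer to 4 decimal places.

0.3982

MCC = (TP·TN − FP·FN) / √((TP+FP)(TP+FN)(TN+FP)(TN+FN))
Numerator = 212·500 − 75·217 = 89725
Denominator = √(287·429·575·717) = √50760534825 = 225300.9872
MCC = 89725 / 225300.9872 = 0.3982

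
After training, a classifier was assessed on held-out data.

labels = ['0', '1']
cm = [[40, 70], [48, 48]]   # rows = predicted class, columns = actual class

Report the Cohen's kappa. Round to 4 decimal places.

Observed agreement pₒ = trace/N = 88/206 = 0.42718
Expected agreement pₑ = Σ (rowᵢ·colᵢ)/N² = (88·110 + 118·96)/206² = 0.49505
κ = (pₒ − pₑ)/(1 − pₑ) = (0.42718 − 0.49505)/(1 − 0.49505) = -0.1344

-0.1344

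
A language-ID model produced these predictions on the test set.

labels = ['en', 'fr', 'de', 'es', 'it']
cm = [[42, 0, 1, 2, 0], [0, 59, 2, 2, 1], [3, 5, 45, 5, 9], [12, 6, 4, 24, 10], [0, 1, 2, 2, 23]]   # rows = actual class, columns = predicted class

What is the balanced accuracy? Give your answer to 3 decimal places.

0.755

Balanced accuracy = mean of per-class recall.
  en: recall = 42/45 = 0.9333
  fr: recall = 59/64 = 0.9219
  de: recall = 45/67 = 0.6716
  es: recall = 24/56 = 0.4286
  it: recall = 23/28 = 0.8214
Mean = (0.9333 + 0.9219 + 0.6716 + 0.4286 + 0.8214) / 5 = 0.755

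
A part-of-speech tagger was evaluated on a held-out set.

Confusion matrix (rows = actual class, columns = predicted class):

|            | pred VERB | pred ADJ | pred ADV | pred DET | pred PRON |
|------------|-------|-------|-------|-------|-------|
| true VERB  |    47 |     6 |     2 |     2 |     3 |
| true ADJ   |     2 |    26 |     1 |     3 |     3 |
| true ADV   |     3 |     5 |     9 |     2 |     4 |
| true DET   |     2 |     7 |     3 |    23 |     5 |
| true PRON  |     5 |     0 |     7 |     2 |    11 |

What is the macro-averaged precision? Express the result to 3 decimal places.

0.588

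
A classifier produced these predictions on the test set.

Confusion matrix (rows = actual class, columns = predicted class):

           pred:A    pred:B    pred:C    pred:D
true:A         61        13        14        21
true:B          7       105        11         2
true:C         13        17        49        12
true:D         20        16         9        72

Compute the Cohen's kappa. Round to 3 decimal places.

0.529

Observed agreement pₒ = trace/N = 287/442 = 0.6493
Expected agreement pₑ = Σ (rowᵢ·colᵢ)/N² = (109·101 + 125·151 + 91·83 + 117·107)/442² = 0.2557
κ = (pₒ − pₑ)/(1 − pₑ) = (0.6493 − 0.2557)/(1 − 0.2557) = 0.529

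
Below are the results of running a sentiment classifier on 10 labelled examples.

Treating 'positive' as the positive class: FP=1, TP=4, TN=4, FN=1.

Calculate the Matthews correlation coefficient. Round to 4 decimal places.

MCC = (TP·TN − FP·FN) / √((TP+FP)(TP+FN)(TN+FP)(TN+FN))
Numerator = 4·4 − 1·1 = 15
Denominator = √(5·5·5·5) = √625 = 25.0000
MCC = 15 / 25.0000 = 0.6000

0.6000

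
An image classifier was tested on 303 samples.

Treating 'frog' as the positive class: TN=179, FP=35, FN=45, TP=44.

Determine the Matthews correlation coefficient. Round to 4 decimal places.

MCC = (TP·TN − FP·FN) / √((TP+FP)(TP+FN)(TN+FP)(TN+FN))
Numerator = 44·179 − 35·45 = 6301
Denominator = √(79·89·214·224) = √337038016 = 18358.5952
MCC = 6301 / 18358.5952 = 0.3432

0.3432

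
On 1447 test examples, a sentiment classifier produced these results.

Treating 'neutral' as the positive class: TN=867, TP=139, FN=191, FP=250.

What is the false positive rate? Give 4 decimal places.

0.2238

FPR = FP/(FP+TN) = 250/(250+867) = 0.2238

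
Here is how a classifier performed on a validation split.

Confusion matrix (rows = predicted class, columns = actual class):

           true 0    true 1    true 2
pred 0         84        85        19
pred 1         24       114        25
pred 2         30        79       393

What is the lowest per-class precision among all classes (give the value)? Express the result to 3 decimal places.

Per-class precision (TP/(TP+FP)):
  0: TP=84, FP=85+19=104 → 84/188 = 0.4468
  1: TP=114, FP=24+25=49 → 114/163 = 0.6994
  2: TP=393, FP=30+79=109 → 393/502 = 0.7829
Lowest is class '0' with precision = 0.447.

0.447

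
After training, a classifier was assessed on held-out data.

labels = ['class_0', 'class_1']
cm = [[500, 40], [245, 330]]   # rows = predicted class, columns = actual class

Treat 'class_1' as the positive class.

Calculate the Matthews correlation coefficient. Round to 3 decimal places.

0.530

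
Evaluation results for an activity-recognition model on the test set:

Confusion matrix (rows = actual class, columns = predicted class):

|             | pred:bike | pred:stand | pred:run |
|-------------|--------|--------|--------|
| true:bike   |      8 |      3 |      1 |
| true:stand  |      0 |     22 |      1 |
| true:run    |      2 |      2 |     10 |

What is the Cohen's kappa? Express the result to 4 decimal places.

0.7044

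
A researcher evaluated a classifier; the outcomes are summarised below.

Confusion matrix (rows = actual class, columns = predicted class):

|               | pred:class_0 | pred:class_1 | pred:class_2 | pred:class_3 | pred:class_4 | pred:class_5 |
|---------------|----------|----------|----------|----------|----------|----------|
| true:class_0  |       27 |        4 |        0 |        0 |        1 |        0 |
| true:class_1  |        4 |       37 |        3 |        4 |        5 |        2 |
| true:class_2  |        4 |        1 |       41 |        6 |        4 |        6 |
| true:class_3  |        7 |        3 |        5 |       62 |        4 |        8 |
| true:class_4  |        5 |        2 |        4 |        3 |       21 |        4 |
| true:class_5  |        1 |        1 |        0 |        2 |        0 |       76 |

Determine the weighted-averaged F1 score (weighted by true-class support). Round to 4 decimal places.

0.7368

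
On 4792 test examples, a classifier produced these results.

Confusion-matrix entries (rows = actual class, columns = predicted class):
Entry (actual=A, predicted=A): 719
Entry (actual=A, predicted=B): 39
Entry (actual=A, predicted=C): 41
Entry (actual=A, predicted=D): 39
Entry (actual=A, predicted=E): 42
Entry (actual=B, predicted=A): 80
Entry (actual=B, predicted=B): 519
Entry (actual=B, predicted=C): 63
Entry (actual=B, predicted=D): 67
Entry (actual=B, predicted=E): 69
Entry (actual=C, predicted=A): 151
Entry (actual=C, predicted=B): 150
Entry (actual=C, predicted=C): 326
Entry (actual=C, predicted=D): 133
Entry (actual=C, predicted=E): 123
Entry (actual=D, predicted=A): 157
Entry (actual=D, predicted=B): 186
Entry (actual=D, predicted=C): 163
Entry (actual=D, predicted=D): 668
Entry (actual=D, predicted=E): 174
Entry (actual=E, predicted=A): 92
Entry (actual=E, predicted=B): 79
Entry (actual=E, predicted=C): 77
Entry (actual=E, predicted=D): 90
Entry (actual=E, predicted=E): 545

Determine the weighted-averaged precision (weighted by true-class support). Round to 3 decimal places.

Per-class precision (TP/(TP+FP)):
  A: TP=719, FP=80+151+157+92=480 → 719/1199 = 0.5997
  B: TP=519, FP=39+150+186+79=454 → 519/973 = 0.5334
  C: TP=326, FP=41+63+163+77=344 → 326/670 = 0.4866
  D: TP=668, FP=39+67+133+90=329 → 668/997 = 0.6700
  E: TP=545, FP=42+69+123+174=408 → 545/953 = 0.5719
Weighted-precision = Σ (supportᵢ/N)·precisionᵢ with N=4792: (880/4792)·0.5997 + (798/4792)·0.5334 + (883/4792)·0.4866 + (1348/4792)·0.6700 + (883/4792)·0.5719 = 0.582

0.582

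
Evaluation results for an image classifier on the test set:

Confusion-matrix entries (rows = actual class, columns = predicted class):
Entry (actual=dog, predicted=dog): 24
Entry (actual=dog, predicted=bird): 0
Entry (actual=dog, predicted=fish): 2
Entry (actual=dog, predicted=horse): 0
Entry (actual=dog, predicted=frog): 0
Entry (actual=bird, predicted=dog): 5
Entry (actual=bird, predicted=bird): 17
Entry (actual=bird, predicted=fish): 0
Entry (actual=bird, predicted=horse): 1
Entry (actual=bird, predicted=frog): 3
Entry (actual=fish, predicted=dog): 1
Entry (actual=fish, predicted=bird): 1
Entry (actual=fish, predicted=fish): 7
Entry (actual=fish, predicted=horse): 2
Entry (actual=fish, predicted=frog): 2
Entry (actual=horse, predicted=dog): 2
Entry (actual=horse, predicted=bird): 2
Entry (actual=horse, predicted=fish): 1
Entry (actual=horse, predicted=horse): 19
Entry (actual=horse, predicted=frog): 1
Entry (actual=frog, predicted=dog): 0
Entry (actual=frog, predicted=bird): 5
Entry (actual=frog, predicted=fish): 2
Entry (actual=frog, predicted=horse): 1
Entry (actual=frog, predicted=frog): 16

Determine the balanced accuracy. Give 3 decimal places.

0.708

Balanced accuracy = mean of per-class recall.
  dog: recall = 24/26 = 0.9231
  bird: recall = 17/26 = 0.6538
  fish: recall = 7/13 = 0.5385
  horse: recall = 19/25 = 0.7600
  frog: recall = 16/24 = 0.6667
Mean = (0.9231 + 0.6538 + 0.5385 + 0.7600 + 0.6667) / 5 = 0.708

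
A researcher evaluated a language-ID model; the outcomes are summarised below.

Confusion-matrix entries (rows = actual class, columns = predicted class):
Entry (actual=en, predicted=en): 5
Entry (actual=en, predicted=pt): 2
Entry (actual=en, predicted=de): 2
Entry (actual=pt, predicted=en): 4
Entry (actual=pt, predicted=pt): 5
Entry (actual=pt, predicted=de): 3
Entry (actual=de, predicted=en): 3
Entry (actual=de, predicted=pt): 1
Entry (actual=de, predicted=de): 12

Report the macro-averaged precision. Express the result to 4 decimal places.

Per-class precision (TP/(TP+FP)):
  en: TP=5, FP=4+3=7 → 5/12 = 0.41667
  pt: TP=5, FP=2+1=3 → 5/8 = 0.62500
  de: TP=12, FP=2+3=5 → 12/17 = 0.70588
Macro-precision = mean = (0.41667 + 0.62500 + 0.70588) / 3 = 0.5825

0.5825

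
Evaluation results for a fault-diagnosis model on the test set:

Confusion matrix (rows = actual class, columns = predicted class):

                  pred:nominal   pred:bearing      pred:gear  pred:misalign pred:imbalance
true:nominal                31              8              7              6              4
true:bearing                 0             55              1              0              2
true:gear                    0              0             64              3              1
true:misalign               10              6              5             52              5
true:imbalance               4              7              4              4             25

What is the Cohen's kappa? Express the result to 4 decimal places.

Observed agreement pₒ = trace/N = 227/304 = 0.74671
Expected agreement pₑ = Σ (rowᵢ·colᵢ)/N² = (56·45 + 58·76 + 68·81 + 78·65 + 44·37)/304² = 0.20704
κ = (pₒ − pₑ)/(1 − pₑ) = (0.74671 − 0.20704)/(1 − 0.20704) = 0.6806

0.6806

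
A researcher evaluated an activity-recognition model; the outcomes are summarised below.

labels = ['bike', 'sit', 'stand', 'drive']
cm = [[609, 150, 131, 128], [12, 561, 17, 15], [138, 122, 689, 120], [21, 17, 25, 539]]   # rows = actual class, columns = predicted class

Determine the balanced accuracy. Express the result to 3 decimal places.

Balanced accuracy = mean of per-class recall.
  bike: recall = 609/1018 = 0.5982
  sit: recall = 561/605 = 0.9273
  stand: recall = 689/1069 = 0.6445
  drive: recall = 539/602 = 0.8953
Mean = (0.5982 + 0.9273 + 0.6445 + 0.8953) / 4 = 0.766

0.766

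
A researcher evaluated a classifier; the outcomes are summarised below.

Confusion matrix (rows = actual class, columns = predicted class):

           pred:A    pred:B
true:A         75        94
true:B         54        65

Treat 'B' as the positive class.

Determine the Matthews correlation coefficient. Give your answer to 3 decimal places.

-0.010

MCC = (TP·TN − FP·FN) / √((TP+FP)(TP+FN)(TN+FP)(TN+FN))
Numerator = 65·75 − 94·54 = -201
Denominator = √(159·119·169·129) = √412496721 = 20310.0153
MCC = -201 / 20310.0153 = -0.010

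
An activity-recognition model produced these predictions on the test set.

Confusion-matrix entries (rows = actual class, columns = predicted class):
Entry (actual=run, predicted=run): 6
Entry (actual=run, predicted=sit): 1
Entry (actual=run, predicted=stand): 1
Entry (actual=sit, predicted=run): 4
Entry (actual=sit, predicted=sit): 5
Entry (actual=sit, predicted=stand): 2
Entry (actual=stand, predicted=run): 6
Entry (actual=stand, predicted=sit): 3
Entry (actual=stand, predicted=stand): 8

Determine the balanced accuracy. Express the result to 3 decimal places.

Balanced accuracy = mean of per-class recall.
  run: recall = 6/8 = 0.7500
  sit: recall = 5/11 = 0.4545
  stand: recall = 8/17 = 0.4706
Mean = (0.7500 + 0.4545 + 0.4706) / 3 = 0.558

0.558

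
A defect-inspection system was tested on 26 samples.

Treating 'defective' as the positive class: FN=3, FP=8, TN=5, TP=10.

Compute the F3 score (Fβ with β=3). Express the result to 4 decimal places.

Fβ = (1+β²)·TP / ((1+β²)·TP + β²·FN + FP), with β²=9
= 10·10 / (10·10 + 9·3 + 8) = 0.7407

0.7407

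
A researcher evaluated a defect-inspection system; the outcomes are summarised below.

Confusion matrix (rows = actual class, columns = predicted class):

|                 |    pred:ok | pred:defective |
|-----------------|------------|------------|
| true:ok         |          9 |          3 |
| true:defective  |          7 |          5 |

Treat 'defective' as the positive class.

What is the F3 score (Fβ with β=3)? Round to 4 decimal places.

Fβ = (1+β²)·TP / ((1+β²)·TP + β²·FN + FP), with β²=9
= 10·5 / (10·5 + 9·7 + 3) = 0.4310

0.4310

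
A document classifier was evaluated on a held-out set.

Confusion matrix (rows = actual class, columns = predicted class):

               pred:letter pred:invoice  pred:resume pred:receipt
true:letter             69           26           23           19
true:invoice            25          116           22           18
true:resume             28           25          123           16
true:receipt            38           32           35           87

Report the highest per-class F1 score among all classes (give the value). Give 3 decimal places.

Per-class F1 score (2·TP/(2·TP+FP+FN)):
  letter: TP=69, FP=25+28+38=91, FN=26+23+19=68 → 138/297 = 0.4646
  invoice: TP=116, FP=26+25+32=83, FN=25+22+18=65 → 232/380 = 0.6105
  resume: TP=123, FP=23+22+35=80, FN=28+25+16=69 → 246/395 = 0.6228
  receipt: TP=87, FP=19+18+16=53, FN=38+32+35=105 → 174/332 = 0.5241
Highest is class 'resume' with F1 score = 0.623.

0.623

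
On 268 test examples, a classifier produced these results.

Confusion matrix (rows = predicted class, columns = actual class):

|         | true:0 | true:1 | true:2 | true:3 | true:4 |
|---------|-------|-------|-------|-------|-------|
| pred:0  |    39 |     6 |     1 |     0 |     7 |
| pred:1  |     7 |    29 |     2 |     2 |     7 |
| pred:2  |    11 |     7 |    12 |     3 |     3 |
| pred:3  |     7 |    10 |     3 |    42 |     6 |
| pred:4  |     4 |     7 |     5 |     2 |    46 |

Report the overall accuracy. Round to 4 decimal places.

0.6269

Accuracy = trace / total = (39+29+12+42+46=168) / 268 = 168/268 = 0.6269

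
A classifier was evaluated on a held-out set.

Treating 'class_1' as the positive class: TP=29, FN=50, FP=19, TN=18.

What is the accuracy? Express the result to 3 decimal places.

0.405

Accuracy = (TP+TN)/N = (29+18)/116 = 0.405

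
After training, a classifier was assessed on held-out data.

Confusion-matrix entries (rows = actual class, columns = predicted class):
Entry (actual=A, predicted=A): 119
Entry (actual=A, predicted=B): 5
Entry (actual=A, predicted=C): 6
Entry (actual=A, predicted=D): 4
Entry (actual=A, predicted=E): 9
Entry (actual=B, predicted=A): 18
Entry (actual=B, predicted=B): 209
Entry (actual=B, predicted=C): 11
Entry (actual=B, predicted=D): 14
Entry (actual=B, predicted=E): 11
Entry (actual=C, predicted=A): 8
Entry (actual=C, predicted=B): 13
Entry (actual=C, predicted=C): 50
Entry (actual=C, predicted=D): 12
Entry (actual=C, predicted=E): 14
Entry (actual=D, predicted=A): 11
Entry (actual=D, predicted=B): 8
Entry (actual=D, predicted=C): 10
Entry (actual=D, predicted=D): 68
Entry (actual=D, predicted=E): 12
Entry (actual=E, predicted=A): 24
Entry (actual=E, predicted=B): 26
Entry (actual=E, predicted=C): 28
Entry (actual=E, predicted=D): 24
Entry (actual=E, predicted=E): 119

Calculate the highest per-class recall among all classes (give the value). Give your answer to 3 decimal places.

0.832

Per-class recall (TP/(TP+FN)):
  A: TP=119, FN=5+6+4+9=24 → 119/143 = 0.8322
  B: TP=209, FN=18+11+14+11=54 → 209/263 = 0.7947
  C: TP=50, FN=8+13+12+14=47 → 50/97 = 0.5155
  D: TP=68, FN=11+8+10+12=41 → 68/109 = 0.6239
  E: TP=119, FN=24+26+28+24=102 → 119/221 = 0.5385
Highest is class 'A' with recall = 0.832.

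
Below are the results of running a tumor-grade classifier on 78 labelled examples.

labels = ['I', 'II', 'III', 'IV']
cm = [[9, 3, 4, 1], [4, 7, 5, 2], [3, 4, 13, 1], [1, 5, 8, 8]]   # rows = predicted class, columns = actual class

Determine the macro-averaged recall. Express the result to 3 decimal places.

Per-class recall (TP/(TP+FN)):
  I: TP=9, FN=4+3+1=8 → 9/17 = 0.5294
  II: TP=7, FN=3+4+5=12 → 7/19 = 0.3684
  III: TP=13, FN=4+5+8=17 → 13/30 = 0.4333
  IV: TP=8, FN=1+2+1=4 → 8/12 = 0.6667
Macro-recall = mean = (0.5294 + 0.3684 + 0.4333 + 0.6667) / 4 = 0.499

0.499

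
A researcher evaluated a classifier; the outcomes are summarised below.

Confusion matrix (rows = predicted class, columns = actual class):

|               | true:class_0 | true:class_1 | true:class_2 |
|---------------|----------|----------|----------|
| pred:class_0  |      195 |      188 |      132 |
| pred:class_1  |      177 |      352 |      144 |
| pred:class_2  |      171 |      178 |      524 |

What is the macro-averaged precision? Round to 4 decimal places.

0.5006

Per-class precision (TP/(TP+FP)):
  class_0: TP=195, FP=188+132=320 → 195/515 = 0.37864
  class_1: TP=352, FP=177+144=321 → 352/673 = 0.52303
  class_2: TP=524, FP=171+178=349 → 524/873 = 0.60023
Macro-precision = mean = (0.37864 + 0.52303 + 0.60023) / 3 = 0.5006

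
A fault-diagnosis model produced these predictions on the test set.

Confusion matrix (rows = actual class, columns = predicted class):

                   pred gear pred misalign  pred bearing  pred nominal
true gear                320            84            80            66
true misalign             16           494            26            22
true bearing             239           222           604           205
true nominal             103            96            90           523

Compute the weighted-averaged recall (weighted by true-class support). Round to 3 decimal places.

0.608

Per-class recall (TP/(TP+FN)):
  gear: TP=320, FN=84+80+66=230 → 320/550 = 0.5818
  misalign: TP=494, FN=16+26+22=64 → 494/558 = 0.8853
  bearing: TP=604, FN=239+222+205=666 → 604/1270 = 0.4756
  nominal: TP=523, FN=103+96+90=289 → 523/812 = 0.6441
Weighted-recall = Σ (supportᵢ/N)·recallᵢ with N=3190: (550/3190)·0.5818 + (558/3190)·0.8853 + (1270/3190)·0.4756 + (812/3190)·0.6441 = 0.608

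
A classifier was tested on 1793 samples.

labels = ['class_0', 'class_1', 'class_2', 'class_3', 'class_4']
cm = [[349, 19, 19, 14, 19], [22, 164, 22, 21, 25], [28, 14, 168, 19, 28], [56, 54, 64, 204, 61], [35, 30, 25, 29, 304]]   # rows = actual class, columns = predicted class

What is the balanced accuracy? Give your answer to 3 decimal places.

0.663

Balanced accuracy = mean of per-class recall.
  class_0: recall = 349/420 = 0.8310
  class_1: recall = 164/254 = 0.6457
  class_2: recall = 168/257 = 0.6537
  class_3: recall = 204/439 = 0.4647
  class_4: recall = 304/423 = 0.7187
Mean = (0.8310 + 0.6457 + 0.6537 + 0.4647 + 0.7187) / 5 = 0.663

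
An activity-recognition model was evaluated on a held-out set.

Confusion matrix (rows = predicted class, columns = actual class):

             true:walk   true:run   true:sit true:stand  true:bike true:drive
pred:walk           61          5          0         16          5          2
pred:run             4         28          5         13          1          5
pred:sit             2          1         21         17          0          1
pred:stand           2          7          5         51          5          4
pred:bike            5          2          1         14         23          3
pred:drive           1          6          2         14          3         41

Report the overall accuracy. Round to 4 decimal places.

Accuracy = trace / total = (61+28+21+51+23+41=225) / 376 = 225/376 = 0.5984

0.5984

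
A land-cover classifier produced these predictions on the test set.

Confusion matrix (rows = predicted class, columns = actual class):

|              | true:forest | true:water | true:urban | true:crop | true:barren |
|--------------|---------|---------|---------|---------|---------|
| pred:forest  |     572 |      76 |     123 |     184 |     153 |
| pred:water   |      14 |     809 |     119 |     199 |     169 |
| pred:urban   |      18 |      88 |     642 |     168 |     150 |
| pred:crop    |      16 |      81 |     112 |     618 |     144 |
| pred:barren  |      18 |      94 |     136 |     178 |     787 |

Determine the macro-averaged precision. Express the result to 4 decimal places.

Per-class precision (TP/(TP+FP)):
  forest: TP=572, FP=76+123+184+153=536 → 572/1108 = 0.51625
  water: TP=809, FP=14+119+199+169=501 → 809/1310 = 0.61756
  urban: TP=642, FP=18+88+168+150=424 → 642/1066 = 0.60225
  crop: TP=618, FP=16+81+112+144=353 → 618/971 = 0.63646
  barren: TP=787, FP=18+94+136+178=426 → 787/1213 = 0.64880
Macro-precision = mean = (0.51625 + 0.61756 + 0.60225 + 0.63646 + 0.64880) / 5 = 0.6043

0.6043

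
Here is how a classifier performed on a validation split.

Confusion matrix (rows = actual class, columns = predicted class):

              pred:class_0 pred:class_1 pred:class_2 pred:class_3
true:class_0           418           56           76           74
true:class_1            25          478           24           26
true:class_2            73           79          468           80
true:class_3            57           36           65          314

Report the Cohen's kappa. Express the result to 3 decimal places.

Observed agreement pₒ = trace/N = 1678/2349 = 0.7143
Expected agreement pₑ = Σ (rowᵢ·colᵢ)/N² = (624·573 + 553·649 + 700·633 + 472·494)/2349² = 0.2524
κ = (pₒ − pₑ)/(1 − pₑ) = (0.7143 − 0.2524)/(1 − 0.2524) = 0.618

0.618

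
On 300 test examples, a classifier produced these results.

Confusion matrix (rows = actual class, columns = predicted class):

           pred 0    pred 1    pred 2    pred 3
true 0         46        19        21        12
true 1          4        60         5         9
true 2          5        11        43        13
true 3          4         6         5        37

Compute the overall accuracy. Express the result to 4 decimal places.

Accuracy = trace / total = (46+60+43+37=186) / 300 = 186/300 = 0.6200

0.6200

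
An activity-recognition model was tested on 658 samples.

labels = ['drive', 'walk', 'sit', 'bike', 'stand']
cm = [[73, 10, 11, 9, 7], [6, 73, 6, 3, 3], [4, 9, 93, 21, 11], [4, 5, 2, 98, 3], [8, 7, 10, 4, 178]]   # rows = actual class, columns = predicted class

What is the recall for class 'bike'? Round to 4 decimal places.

recall = TP/(TP+FN).
bike: TP=98, FN=4+5+2+3=14 → 98/112 = 0.87500

0.8750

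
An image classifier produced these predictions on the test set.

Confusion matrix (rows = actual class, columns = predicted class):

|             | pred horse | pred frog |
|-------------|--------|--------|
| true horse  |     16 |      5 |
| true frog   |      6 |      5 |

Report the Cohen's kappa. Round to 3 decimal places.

0.221

Observed agreement pₒ = trace/N = 21/32 = 0.6563
Expected agreement pₑ = Σ (rowᵢ·colᵢ)/N² = (21·22 + 11·10)/32² = 0.5586
κ = (pₒ − pₑ)/(1 − pₑ) = (0.6563 − 0.5586)/(1 − 0.5586) = 0.221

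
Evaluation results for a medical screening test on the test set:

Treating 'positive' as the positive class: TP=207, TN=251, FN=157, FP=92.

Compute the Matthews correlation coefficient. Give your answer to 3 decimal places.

0.304

MCC = (TP·TN − FP·FN) / √((TP+FP)(TP+FN)(TN+FP)(TN+FN))
Numerator = 207·251 − 92·157 = 37513
Denominator = √(299·364·343·408) = √15230945184 = 123413.7155
MCC = 37513 / 123413.7155 = 0.304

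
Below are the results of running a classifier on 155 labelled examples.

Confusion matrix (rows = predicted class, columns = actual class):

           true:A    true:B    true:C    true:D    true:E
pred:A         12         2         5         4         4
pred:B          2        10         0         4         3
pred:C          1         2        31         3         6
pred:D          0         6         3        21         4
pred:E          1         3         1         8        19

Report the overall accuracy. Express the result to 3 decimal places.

Accuracy = trace / total = (12+10+31+21+19=93) / 155 = 93/155 = 0.600

0.600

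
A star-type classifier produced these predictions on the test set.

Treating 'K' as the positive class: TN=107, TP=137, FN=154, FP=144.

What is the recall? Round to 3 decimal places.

0.471

Recall = TP/(TP+FN) = 137/(137+154) = 137/291 = 0.471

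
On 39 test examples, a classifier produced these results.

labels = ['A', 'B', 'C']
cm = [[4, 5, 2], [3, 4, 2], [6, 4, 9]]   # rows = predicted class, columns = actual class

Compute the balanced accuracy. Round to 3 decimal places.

0.436

Balanced accuracy = mean of per-class recall.
  A: recall = 4/13 = 0.3077
  B: recall = 4/13 = 0.3077
  C: recall = 9/13 = 0.6923
Mean = (0.3077 + 0.3077 + 0.6923) / 3 = 0.436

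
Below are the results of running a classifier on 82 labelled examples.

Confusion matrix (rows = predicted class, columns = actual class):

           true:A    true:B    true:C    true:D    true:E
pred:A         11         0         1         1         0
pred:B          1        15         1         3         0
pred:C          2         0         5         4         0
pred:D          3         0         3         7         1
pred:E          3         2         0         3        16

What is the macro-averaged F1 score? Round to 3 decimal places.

Per-class F1 score (2·TP/(2·TP+FP+FN)):
  A: TP=11, FP=0+1+1+0=2, FN=1+2+3+3=9 → 22/33 = 0.6667
  B: TP=15, FP=1+1+3+0=5, FN=0+0+0+2=2 → 30/37 = 0.8108
  C: TP=5, FP=2+0+4+0=6, FN=1+1+3+0=5 → 10/21 = 0.4762
  D: TP=7, FP=3+0+3+1=7, FN=1+3+4+3=11 → 14/32 = 0.4375
  E: TP=16, FP=3+2+0+3=8, FN=0+0+0+1=1 → 32/41 = 0.7805
Macro-F1 score = mean = (0.6667 + 0.8108 + 0.4762 + 0.4375 + 0.7805) / 5 = 0.634

0.634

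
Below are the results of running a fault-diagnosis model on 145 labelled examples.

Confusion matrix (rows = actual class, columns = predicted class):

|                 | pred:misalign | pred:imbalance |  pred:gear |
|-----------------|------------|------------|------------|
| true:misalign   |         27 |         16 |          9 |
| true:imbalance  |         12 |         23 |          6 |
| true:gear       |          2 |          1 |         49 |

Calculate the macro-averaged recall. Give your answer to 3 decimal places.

Per-class recall (TP/(TP+FN)):
  misalign: TP=27, FN=16+9=25 → 27/52 = 0.5192
  imbalance: TP=23, FN=12+6=18 → 23/41 = 0.5610
  gear: TP=49, FN=2+1=3 → 49/52 = 0.9423
Macro-recall = mean = (0.5192 + 0.5610 + 0.9423) / 3 = 0.674

0.674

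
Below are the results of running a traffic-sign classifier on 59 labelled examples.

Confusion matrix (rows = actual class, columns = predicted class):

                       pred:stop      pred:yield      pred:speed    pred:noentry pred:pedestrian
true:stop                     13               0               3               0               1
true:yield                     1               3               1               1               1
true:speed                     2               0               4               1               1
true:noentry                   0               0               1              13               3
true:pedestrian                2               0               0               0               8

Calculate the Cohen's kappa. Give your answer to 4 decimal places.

Observed agreement pₒ = trace/N = 41/59 = 0.69492
Expected agreement pₑ = Σ (rowᵢ·colᵢ)/N² = (17·18 + 7·3 + 8·9 + 17·15 + 10·14)/59² = 0.22810
κ = (pₒ − pₑ)/(1 − pₑ) = (0.69492 − 0.22810)/(1 − 0.22810) = 0.6048

0.6048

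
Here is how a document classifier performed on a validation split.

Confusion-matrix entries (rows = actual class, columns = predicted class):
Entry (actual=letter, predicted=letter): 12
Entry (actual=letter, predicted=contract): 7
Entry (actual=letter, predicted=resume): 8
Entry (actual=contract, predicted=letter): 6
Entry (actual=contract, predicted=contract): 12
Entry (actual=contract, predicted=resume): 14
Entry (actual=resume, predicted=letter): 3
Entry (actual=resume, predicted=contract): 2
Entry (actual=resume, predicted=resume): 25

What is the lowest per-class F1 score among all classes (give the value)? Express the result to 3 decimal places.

0.453

Per-class F1 score (2·TP/(2·TP+FP+FN)):
  letter: TP=12, FP=6+3=9, FN=7+8=15 → 24/48 = 0.5000
  contract: TP=12, FP=7+2=9, FN=6+14=20 → 24/53 = 0.4528
  resume: TP=25, FP=8+14=22, FN=3+2=5 → 50/77 = 0.6494
Lowest is class 'contract' with F1 score = 0.453.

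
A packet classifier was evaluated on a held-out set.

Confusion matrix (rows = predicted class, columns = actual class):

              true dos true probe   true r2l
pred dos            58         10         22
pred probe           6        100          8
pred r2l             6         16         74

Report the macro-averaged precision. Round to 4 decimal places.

Per-class precision (TP/(TP+FP)):
  dos: TP=58, FP=10+22=32 → 58/90 = 0.64444
  probe: TP=100, FP=6+8=14 → 100/114 = 0.87719
  r2l: TP=74, FP=6+16=22 → 74/96 = 0.77083
Macro-precision = mean = (0.64444 + 0.87719 + 0.77083) / 3 = 0.7642

0.7642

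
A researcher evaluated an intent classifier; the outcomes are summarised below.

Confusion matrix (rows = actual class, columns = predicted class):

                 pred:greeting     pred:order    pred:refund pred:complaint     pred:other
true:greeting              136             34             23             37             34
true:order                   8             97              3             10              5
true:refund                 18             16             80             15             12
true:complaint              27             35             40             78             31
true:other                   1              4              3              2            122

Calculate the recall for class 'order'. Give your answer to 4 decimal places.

Treat 'order' as positive and all other classes as negative.
recall = TP/(TP+FN).
order: TP=97, FN=8+3+10+5=26 → 97/123 = 0.78862

0.7886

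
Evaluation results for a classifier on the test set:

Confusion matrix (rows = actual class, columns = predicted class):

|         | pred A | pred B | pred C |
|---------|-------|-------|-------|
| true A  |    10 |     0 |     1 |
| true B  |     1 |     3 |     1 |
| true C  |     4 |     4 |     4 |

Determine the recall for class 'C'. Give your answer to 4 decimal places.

Take TP from the diagonal, FP from the rest of the 'C' prediction marginal, FN from the rest of the 'C' actual marginal.
recall = TP/(TP+FN).
C: TP=4, FN=4+4=8 → 4/12 = 0.33333

0.3333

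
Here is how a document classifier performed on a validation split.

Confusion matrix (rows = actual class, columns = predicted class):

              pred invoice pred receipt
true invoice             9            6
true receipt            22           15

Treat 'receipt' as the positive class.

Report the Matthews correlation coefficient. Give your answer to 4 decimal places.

0.0050

MCC = (TP·TN − FP·FN) / √((TP+FP)(TP+FN)(TN+FP)(TN+FN))
Numerator = 15·9 − 6·22 = 3
Denominator = √(21·37·15·31) = √361305 = 601.0865
MCC = 3 / 601.0865 = 0.0050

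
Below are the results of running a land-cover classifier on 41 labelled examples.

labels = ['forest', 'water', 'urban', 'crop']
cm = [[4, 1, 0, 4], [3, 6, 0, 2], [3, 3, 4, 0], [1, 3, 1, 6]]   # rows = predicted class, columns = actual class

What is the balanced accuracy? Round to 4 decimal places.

Balanced accuracy = mean of per-class recall.
  forest: recall = 4/11 = 0.36364
  water: recall = 6/13 = 0.46154
  urban: recall = 4/5 = 0.80000
  crop: recall = 6/12 = 0.50000
Mean = (0.36364 + 0.46154 + 0.80000 + 0.50000) / 4 = 0.5313

0.5313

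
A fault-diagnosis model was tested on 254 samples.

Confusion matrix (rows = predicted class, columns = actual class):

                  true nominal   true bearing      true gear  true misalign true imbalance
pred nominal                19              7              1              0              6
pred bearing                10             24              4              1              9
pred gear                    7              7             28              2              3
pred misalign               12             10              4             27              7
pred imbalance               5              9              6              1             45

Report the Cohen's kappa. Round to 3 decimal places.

Observed agreement pₒ = trace/N = 143/254 = 0.5630
Expected agreement pₑ = Σ (rowᵢ·colᵢ)/N² = (53·33 + 57·48 + 43·47 + 31·60 + 70·66)/254² = 0.2013
κ = (pₒ − pₑ)/(1 − pₑ) = (0.5630 − 0.2013)/(1 − 0.2013) = 0.453

0.453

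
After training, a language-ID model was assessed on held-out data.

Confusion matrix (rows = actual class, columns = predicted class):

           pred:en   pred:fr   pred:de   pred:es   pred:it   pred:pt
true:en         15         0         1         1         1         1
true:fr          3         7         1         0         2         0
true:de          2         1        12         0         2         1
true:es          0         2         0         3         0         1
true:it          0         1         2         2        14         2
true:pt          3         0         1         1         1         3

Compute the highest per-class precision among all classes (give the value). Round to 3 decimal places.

0.706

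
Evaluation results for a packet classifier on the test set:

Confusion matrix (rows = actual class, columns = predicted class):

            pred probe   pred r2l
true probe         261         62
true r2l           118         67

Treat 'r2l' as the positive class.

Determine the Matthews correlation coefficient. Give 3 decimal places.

MCC = (TP·TN − FP·FN) / √((TP+FP)(TP+FN)(TN+FP)(TN+FN))
Numerator = 67·261 − 62·118 = 10171
Denominator = √(129·185·323·379) = √2921481705 = 54050.7327
MCC = 10171 / 54050.7327 = 0.188

0.188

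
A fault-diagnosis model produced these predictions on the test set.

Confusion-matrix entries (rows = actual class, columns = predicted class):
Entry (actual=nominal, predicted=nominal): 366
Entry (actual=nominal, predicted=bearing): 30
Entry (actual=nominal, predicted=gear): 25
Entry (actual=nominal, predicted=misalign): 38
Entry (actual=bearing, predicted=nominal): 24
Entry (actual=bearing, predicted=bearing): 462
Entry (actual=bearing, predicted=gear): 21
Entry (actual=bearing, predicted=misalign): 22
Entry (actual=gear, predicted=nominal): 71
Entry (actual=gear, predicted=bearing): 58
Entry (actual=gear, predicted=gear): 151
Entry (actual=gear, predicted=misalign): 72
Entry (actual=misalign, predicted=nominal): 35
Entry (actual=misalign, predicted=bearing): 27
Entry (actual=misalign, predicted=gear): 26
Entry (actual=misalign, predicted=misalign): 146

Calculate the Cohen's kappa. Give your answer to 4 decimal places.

Observed agreement pₒ = trace/N = 1125/1574 = 0.71474
Expected agreement pₑ = Σ (rowᵢ·colᵢ)/N² = (459·496 + 529·577 + 352·223 + 234·278)/1574² = 0.27304
κ = (pₒ − pₑ)/(1 − pₑ) = (0.71474 − 0.27304)/(1 − 0.27304) = 0.6076

0.6076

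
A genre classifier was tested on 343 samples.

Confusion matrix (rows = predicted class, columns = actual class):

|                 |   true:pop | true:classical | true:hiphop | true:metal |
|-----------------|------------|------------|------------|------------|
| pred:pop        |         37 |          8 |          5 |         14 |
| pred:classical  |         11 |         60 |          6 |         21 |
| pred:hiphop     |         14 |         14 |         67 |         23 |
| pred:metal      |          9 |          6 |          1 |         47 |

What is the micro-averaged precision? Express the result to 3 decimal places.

Micro-averaging pools counts across classes: ΣTP=211, ΣFP=132, ΣFN=132.
Micro-precision = TP/(TP+FP) on pooled counts = 0.615 (equals overall accuracy in single-label multiclass).

0.615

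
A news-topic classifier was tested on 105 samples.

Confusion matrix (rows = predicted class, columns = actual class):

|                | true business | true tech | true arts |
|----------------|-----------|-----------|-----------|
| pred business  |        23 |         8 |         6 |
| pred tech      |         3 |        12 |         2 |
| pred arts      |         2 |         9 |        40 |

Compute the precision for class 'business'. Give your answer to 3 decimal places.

Take TP from the diagonal, FP from the rest of the 'business' prediction marginal, FN from the rest of the 'business' actual marginal.
precision = TP/(TP+FP).
business: TP=23, FP=8+6=14 → 23/37 = 0.6216

0.622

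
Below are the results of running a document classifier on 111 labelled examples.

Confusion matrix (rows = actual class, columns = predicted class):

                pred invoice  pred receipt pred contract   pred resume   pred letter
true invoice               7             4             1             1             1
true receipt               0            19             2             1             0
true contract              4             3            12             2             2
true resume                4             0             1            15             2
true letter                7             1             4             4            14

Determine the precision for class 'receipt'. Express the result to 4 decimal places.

precision = TP/(TP+FP).
receipt: TP=19, FP=4+3+0+1=8 → 19/27 = 0.70370

0.7037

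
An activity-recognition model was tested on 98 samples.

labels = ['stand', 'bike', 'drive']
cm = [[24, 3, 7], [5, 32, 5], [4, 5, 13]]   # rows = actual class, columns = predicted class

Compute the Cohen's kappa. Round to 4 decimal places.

Observed agreement pₒ = trace/N = 69/98 = 0.70408
Expected agreement pₑ = Σ (rowᵢ·colᵢ)/N² = (34·33 + 42·40 + 22·25)/98² = 0.34902
κ = (pₒ − pₑ)/(1 − pₑ) = (0.70408 − 0.34902)/(1 − 0.34902) = 0.5454

0.5454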